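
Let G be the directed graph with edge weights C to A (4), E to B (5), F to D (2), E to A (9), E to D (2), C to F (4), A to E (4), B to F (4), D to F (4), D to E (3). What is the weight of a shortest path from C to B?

13

Routes from C to B:
C-A-E-B: 4 + 4 + 5 = 13
C-F-D-E-B: 4 + 2 + 3 + 5 = 14
The minimum is 13.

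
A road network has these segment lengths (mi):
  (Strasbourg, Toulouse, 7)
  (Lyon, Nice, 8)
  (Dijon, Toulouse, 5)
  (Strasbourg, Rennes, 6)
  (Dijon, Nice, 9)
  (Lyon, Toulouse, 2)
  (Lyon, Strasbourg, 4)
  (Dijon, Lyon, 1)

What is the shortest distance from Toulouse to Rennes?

Routes from Toulouse to Rennes:
Toulouse→Lyon→Strasbourg→Rennes: 2 + 4 + 6 = 12
Toulouse→Dijon→Lyon→Strasbourg→Rennes: 5 + 1 + 4 + 6 = 16
Toulouse→Dijon→Nice→Lyon→Strasbourg→Rennes: 5 + 9 + 8 + 4 + 6 = 32
Toulouse→Strasbourg→Rennes: 7 + 6 = 13
The minimum is 12 mi.

12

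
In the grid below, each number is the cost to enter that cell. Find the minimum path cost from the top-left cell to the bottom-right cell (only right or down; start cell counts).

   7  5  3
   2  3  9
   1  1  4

One optimal route is [0,0] [1,0] [2,0] [2,1] [2,2].
Its cost is 7 + 2 + 1 + 1 + 4 = 15.

15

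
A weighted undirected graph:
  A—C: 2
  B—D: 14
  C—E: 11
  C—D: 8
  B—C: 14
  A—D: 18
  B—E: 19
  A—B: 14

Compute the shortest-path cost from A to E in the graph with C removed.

33

Paths from A to E avoiding C:
A-B-E: 14 + 19 = 33
A-D-B-E: 18 + 14 + 19 = 51
Best route has total 33.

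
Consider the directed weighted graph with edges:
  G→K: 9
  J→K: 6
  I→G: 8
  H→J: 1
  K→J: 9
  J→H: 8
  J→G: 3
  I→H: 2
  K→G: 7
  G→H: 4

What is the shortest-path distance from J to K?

6

Candidate routes:
J → G → K: 3 + 9 = 12
J → K: 6
Shortest: 6.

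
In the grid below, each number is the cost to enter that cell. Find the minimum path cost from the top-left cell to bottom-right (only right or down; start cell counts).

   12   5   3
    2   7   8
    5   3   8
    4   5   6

33

Take r0c0 r1c0 r2c0 r2c1 r3c1 r3c2 for a total of 12 + 2 + 5 + 3 + 5 + 6 = 33.
For comparison, the top-then-right route costs 42.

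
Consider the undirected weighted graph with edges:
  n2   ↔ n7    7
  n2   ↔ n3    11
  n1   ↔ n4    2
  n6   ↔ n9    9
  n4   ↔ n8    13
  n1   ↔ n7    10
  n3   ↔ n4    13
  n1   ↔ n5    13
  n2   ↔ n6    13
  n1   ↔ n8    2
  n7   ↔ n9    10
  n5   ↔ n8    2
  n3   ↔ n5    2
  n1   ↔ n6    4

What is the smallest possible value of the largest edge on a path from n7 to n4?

Checking several routes:
n7 - n1 - n4: max(10, 2) = 10
n7 - n1 - n6 - n2 - n3 - n5 - n8 - n4: max(10, 4, 13, 11, 2, 2, 13) = 13
n7 - n2 - n3 - n5 - n8 - n1 - n4: max(7, 11, 2, 2, 2, 2) = 11
n7 - n9 - n6 - n1 - n4: max(10, 9, 4, 2) = 10
n7 - n1 - n8 - n4: max(10, 2, 13) = 13
n7 - n1 - n6 - n2 - n3 - n4: max(10, 4, 13, 11, 13) = 13
The minimum achievable maximum is 10.

10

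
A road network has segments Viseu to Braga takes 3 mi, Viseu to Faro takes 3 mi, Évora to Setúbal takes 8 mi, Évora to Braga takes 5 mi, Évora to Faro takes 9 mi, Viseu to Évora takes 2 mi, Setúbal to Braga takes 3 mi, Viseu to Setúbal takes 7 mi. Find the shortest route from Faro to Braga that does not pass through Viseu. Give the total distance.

14

Routes from Faro to Braga avoiding Viseu:
Faro→Évora→Braga: 9 + 5 = 14
Faro→Évora→Setúbal→Braga: 9 + 8 + 3 = 20
Best route has total 14 mi.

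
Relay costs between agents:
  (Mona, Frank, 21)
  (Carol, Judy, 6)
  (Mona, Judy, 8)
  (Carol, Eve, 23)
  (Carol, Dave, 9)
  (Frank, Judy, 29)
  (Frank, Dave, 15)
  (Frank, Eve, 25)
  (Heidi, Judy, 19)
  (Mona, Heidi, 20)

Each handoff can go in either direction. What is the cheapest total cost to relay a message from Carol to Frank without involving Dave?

35

Routes from Carol to Frank avoiding Dave:
Carol - Eve - Frank: 23 + 25 = 48
Carol - Judy - Heidi - Mona - Frank: 6 + 19 + 20 + 21 = 66
Carol - Judy - Frank: 6 + 29 = 35
Carol - Judy - Mona - Frank: 6 + 8 + 21 = 35
The minimum is 35.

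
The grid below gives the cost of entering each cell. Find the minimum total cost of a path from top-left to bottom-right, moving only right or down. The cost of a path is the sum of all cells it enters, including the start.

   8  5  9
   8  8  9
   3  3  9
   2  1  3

Best path: (0,0) (1,0) (2,0) (3,0) (3,1) (3,2)
Cost: 8 + 8 + 3 + 2 + 1 + 3 = 25
(Top row then right column would cost 43.)

25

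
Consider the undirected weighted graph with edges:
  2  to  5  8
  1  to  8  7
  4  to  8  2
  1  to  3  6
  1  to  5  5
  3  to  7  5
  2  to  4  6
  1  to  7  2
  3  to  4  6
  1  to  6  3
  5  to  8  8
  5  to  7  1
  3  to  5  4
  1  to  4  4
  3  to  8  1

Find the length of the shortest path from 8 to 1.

Checking several routes:
8-1: 7
8-4-1: 2 + 4 = 6
8-3-5-7-1: 1 + 4 + 1 + 2 = 8
8-3-1: 1 + 6 = 7
Best route has total 6.

6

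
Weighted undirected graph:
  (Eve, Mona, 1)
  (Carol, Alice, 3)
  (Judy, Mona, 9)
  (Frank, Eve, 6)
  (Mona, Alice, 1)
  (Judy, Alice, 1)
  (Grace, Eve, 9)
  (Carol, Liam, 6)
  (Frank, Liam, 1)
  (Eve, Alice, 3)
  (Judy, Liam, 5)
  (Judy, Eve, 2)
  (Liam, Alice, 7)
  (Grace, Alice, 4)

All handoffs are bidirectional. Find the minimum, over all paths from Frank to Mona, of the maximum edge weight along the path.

Comparing a few candidate routes:
Frank-Liam-Judy-Alice-Mona: max(1, 5, 1, 1) = 5
Frank-Liam-Judy-Alice-Eve-Mona: max(1, 5, 1, 3, 1) = 5
Frank-Liam-Judy-Eve-Mona: max(1, 5, 2, 1) = 5
Frank-Liam-Judy-Eve-Alice-Mona: max(1, 5, 2, 3, 1) = 5
Frank-Liam-Carol-Alice-Judy-Eve-Mona: max(1, 6, 3, 1, 2, 1) = 6
Frank-Liam-Carol-Alice-Eve-Mona: max(1, 6, 3, 3, 1) = 6
Best route has worst link 5.

5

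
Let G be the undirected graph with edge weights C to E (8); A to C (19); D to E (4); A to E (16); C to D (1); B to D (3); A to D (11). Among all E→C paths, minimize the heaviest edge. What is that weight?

Comparing a few candidate routes:
E - A - D - C: max(16, 11, 1) = 16
E - D - C: max(4, 1) = 4
E - C: max(8) = 8
Smallest bottleneck: 4.

4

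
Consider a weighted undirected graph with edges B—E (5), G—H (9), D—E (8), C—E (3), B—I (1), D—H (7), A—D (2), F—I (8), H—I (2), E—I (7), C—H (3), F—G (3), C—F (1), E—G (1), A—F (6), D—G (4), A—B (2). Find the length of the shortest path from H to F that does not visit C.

10

A few of the H→F routes:
H → I → B → A → F: 2 + 1 + 2 + 6 = 11
H → G → F: 9 + 3 = 12
H → I → F: 2 + 8 = 10
Best route has total 10.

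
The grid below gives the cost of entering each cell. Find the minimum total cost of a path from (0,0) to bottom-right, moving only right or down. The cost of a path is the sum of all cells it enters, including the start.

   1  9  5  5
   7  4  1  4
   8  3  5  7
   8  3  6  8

32

One optimal route is (0,0) -> (1,0) -> (1,1) -> (1,2) -> (1,3) -> (2,3) -> (3,3).
Its cost is 1 + 7 + 4 + 1 + 4 + 7 + 8 = 32.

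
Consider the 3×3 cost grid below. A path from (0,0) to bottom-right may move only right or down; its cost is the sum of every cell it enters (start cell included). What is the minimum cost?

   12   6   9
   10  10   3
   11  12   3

33

Path r0c0 -> r0c1 -> r0c2 -> r1c2 -> r2c2: 12 + 6 + 9 + 3 + 3 = 33.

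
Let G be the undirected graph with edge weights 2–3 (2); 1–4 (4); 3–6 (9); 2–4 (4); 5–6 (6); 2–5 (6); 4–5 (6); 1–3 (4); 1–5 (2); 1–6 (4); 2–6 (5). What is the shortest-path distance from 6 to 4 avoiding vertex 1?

Paths from 6 to 4 avoiding 1:
6-3-2-5-4: 9 + 2 + 6 + 6 = 23
6-5-2-4: 6 + 6 + 4 = 16
6-5-4: 6 + 6 = 12
6-2-5-4: 5 + 6 + 6 = 17
6-3-2-4: 9 + 2 + 4 = 15
6-2-4: 5 + 4 = 9
Shortest: 9.

9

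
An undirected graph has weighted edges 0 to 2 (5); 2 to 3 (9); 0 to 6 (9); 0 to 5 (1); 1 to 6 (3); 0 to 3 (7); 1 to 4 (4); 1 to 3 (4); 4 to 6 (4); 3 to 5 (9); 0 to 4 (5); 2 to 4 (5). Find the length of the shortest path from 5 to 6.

10

Some routes from 5 to 6:
5-0-4-1-6: 1 + 5 + 4 + 3 = 13
5-0-6: 1 + 9 = 10
5-0-4-6: 1 + 5 + 4 = 10
The minimum is 10.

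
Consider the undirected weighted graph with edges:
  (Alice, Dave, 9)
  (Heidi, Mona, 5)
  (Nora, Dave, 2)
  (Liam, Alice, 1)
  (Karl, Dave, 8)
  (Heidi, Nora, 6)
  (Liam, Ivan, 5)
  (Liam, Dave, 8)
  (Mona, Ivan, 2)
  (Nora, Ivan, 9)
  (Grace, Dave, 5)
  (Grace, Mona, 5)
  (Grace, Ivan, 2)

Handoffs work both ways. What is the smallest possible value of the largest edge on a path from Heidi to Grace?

A few of the Heidi→Grace routes:
Heidi-Mona-Grace: max(5, 5) = 5
Heidi-Mona-Ivan-Grace: max(5, 2, 2) = 5
Heidi-Nora-Dave-Grace: max(6, 2, 5) = 6
Heidi-Mona-Ivan-Liam-Dave-Grace: max(5, 2, 5, 8, 5) = 8
Smallest bottleneck: 5.

5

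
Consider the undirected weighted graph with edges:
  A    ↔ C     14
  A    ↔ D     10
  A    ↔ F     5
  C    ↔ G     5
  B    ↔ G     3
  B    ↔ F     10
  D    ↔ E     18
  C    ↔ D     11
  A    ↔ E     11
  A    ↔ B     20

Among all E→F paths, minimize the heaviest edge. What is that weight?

11

Some routes from E to F:
E-D-A-F: max(18, 10, 5) = 18
E-D-A-C-G-B-F: max(18, 10, 14, 5, 3, 10) = 18
E-A-C-G-B-F: max(11, 14, 5, 3, 10) = 14
E-A-D-C-G-B-F: max(11, 10, 11, 5, 3, 10) = 11
E-A-F: max(11, 5) = 11
E-D-C-G-B-F: max(18, 11, 5, 3, 10) = 18
The minimum achievable maximum is 11.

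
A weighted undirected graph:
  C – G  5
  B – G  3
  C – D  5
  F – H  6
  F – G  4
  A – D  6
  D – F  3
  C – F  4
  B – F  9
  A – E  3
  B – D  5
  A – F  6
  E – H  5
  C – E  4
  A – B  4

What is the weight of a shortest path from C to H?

Checking several routes:
C→G→F→H: 5 + 4 + 6 = 15
C→F→A→E→H: 4 + 6 + 3 + 5 = 18
C→E→H: 4 + 5 = 9
C→F→H: 4 + 6 = 10
C→D→F→H: 5 + 3 + 6 = 14
The minimum is 9.

9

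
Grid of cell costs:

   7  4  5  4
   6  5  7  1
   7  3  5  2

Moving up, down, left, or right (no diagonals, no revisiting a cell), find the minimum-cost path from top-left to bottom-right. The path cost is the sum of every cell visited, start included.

One optimal route is [0,0]→[0,1]→[0,2]→[0,3]→[1,3]→[2,3].
Its cost is 7 + 4 + 5 + 4 + 1 + 2 = 23.

23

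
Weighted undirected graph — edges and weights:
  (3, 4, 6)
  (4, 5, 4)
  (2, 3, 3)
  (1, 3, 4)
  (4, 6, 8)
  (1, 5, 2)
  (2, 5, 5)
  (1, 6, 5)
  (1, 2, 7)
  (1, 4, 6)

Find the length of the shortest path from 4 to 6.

8

A few of the 4→6 routes:
4 -> 5 -> 2 -> 3 -> 1 -> 6: 4 + 5 + 3 + 4 + 5 = 21
4 -> 1 -> 6: 6 + 5 = 11
4 -> 3 -> 1 -> 6: 6 + 4 + 5 = 15
4 -> 6: 8
4 -> 5 -> 1 -> 6: 4 + 2 + 5 = 11
Best route has total 8.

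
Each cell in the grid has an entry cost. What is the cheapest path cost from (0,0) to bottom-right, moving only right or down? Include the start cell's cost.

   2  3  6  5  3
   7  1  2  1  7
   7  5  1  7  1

Path [0,0]→[0,1]→[1,1]→[1,2]→[1,3]→[1,4]→[2,4]: 2 + 3 + 1 + 2 + 1 + 7 + 1 = 17.
(Top row then right column would cost 27.)

17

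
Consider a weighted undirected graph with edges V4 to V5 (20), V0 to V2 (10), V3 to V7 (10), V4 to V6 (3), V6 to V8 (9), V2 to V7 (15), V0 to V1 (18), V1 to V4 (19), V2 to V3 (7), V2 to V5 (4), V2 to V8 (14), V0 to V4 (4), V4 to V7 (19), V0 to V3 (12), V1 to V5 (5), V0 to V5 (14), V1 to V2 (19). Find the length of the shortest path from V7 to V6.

22

Checking several routes:
V7-V3-V0-V4-V6: 10 + 12 + 4 + 3 = 29
V7-V2-V0-V4-V6: 15 + 10 + 4 + 3 = 32
V7-V4-V6: 19 + 3 = 22
Best route has total 22.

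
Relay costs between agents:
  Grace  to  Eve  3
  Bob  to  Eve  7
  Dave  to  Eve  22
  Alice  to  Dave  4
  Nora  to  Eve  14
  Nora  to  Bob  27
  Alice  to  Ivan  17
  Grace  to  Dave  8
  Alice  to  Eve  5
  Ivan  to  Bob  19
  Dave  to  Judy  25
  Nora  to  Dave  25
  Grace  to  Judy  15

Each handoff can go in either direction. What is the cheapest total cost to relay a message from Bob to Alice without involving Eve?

Routes from Bob to Alice avoiding Eve:
Bob-Nora-Dave-Alice: 27 + 25 + 4 = 56
Bob-Ivan-Alice: 19 + 17 = 36
Best route has total 36.

36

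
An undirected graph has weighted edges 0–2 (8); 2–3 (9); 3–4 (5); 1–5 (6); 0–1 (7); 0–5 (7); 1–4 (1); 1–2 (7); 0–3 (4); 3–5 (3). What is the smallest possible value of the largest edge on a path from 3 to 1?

5

Comparing a few candidate routes:
3→4→1: max(5, 1) = 5
3→5→1: max(3, 6) = 6
3→5→0→1: max(3, 7, 7) = 7
Smallest bottleneck: 5.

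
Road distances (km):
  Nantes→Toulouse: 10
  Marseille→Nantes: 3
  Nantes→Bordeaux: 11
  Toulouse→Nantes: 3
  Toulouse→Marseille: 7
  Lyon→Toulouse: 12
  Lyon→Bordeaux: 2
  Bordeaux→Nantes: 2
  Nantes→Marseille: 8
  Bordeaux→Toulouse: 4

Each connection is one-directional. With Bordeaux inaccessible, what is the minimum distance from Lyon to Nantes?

15

Candidate routes:
Lyon-Toulouse-Marseille-Nantes: 12 + 7 + 3 = 22
Lyon-Toulouse-Nantes: 12 + 3 = 15
Shortest: 15 km.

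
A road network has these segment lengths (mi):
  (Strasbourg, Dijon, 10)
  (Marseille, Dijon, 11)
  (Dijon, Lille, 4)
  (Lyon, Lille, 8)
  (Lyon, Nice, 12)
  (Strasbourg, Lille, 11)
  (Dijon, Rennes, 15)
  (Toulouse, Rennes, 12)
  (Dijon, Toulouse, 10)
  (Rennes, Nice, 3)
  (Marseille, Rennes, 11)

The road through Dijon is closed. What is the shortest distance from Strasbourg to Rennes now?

34

Candidate routes:
Strasbourg→Lille→Lyon→Nice→Rennes: 11 + 8 + 12 + 3 = 34
Shortest: 34 mi.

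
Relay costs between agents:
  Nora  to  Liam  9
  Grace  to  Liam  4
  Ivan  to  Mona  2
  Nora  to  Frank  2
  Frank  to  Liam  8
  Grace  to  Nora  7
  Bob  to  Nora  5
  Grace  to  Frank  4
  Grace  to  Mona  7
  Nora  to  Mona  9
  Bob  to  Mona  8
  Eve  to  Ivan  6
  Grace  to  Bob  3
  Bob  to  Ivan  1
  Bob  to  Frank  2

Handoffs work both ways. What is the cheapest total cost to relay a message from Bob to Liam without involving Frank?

7

Checking several routes:
Bob - Ivan - Mona - Grace - Liam: 1 + 2 + 7 + 4 = 14
Bob - Mona - Grace - Liam: 8 + 7 + 4 = 19
Bob - Nora - Liam: 5 + 9 = 14
Bob - Grace - Nora - Liam: 3 + 7 + 9 = 19
Bob - Grace - Liam: 3 + 4 = 7
Bob - Nora - Grace - Liam: 5 + 7 + 4 = 16
Shortest: 7.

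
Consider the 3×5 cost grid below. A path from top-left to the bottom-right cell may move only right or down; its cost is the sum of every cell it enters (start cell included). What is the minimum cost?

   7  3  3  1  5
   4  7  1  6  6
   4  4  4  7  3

28

Cheapest: (0,0) → (0,1) → (0,2) → (0,3) → (0,4) → (1,4) → (2,4)
  7 + 3 + 3 + 1 + 5 + 6 + 3 = 28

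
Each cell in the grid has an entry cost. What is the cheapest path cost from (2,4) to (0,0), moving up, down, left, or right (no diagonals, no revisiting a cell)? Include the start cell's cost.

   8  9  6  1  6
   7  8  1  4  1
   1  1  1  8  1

Best path: [2,4] [1,4] [1,3] [1,2] [2,2] [2,1] [2,0] [1,0] [0,0]
Cost: 1 + 1 + 4 + 1 + 1 + 1 + 1 + 7 + 8 = 25

25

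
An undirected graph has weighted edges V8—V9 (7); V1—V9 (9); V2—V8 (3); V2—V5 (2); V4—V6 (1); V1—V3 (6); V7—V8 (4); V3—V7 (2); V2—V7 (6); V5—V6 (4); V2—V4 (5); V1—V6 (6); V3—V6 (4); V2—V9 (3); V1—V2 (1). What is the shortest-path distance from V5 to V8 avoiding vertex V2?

14

Paths from V5 to V8 avoiding V2:
V5 -> V6 -> V1 -> V3 -> V7 -> V8: 4 + 6 + 6 + 2 + 4 = 22
V5 -> V6 -> V3 -> V7 -> V8: 4 + 4 + 2 + 4 = 14
V5 -> V6 -> V3 -> V1 -> V9 -> V8: 4 + 4 + 6 + 9 + 7 = 30
V5 -> V6 -> V1 -> V9 -> V8: 4 + 6 + 9 + 7 = 26
The minimum is 14.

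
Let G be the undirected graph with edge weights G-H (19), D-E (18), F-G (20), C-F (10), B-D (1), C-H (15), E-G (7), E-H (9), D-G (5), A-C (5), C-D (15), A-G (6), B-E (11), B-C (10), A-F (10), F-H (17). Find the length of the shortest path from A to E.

13

Some routes from A to E:
A-G-E: 6 + 7 = 13
A-G-D-B-E: 6 + 5 + 1 + 11 = 23
A-C-B-D-G-E: 5 + 10 + 1 + 5 + 7 = 28
A-C-B-E: 5 + 10 + 11 = 26
Shortest: 13.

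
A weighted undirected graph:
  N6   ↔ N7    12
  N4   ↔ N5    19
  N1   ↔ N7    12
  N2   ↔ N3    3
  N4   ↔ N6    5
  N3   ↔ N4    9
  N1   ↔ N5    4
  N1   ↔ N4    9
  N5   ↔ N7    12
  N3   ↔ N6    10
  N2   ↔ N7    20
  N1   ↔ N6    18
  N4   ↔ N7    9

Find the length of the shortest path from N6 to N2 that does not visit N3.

32

Some routes from N6 to N2 avoiding N3:
N6-N4-N1-N7-N2: 5 + 9 + 12 + 20 = 46
N6-N4-N7-N2: 5 + 9 + 20 = 34
N6-N7-N2: 12 + 20 = 32
Shortest: 32.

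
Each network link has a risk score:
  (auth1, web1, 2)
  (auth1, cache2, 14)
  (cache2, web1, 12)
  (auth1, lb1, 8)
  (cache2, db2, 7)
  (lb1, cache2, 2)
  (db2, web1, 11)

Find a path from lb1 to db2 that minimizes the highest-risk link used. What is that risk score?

Comparing a few candidate routes:
lb1-cache2-web1-db2: max(2, 12, 11) = 12
lb1-auth1-web1-db2: max(8, 2, 11) = 11
lb1-auth1-web1-cache2-db2: max(8, 2, 12, 7) = 12
lb1-auth1-cache2-web1-db2: max(8, 14, 12, 11) = 14
lb1-cache2-auth1-web1-db2: max(2, 14, 2, 11) = 14
lb1-cache2-db2: max(2, 7) = 7
The minimum achievable maximum is 7.

7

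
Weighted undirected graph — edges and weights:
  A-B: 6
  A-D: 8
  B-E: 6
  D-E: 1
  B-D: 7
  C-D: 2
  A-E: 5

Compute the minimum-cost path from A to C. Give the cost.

Comparing a few candidate routes:
A - D - C: 8 + 2 = 10
A - E - D - C: 5 + 1 + 2 = 8
A - B - E - D - C: 6 + 6 + 1 + 2 = 15
A - B - D - C: 6 + 7 + 2 = 15
The minimum is 8.

8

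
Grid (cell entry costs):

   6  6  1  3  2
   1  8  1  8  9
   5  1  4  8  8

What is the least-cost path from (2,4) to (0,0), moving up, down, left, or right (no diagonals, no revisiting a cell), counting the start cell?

33

One optimal route is r2c4→r2c3→r2c2→r2c1→r2c0→r1c0→r0c0.
Its cost is 8 + 8 + 4 + 1 + 5 + 1 + 6 = 33.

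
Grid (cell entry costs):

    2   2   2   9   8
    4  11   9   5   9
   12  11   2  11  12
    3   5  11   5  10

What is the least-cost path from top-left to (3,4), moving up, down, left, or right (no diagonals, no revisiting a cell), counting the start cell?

43

One optimal route is [0,0] [0,1] [0,2] [1,2] [2,2] [2,3] [3,3] [3,4].
Its cost is 2 + 2 + 2 + 9 + 2 + 11 + 5 + 10 = 43.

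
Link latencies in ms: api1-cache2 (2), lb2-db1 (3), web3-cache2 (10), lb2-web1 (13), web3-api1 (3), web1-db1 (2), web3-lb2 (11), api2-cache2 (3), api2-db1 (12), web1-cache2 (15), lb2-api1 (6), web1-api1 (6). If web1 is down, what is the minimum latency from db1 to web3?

Some routes from db1 to web3 avoiding web1:
db1 → lb2 → api1 → web3: 3 + 6 + 3 = 12
db1 → api2 → cache2 → api1 → web3: 12 + 3 + 2 + 3 = 20
db1 → lb2 → web3: 3 + 11 = 14
db1 → lb2 → api1 → cache2 → web3: 3 + 6 + 2 + 10 = 21
Shortest: 12 ms.

12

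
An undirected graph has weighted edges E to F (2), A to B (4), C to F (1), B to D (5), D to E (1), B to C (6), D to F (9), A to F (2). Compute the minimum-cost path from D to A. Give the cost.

Routes from D to A:
D → E → F → C → B → A: 1 + 2 + 1 + 6 + 4 = 14
D → E → F → A: 1 + 2 + 2 = 5
D → F → C → B → A: 9 + 1 + 6 + 4 = 20
D → B → A: 5 + 4 = 9
D → F → A: 9 + 2 = 11
D → B → C → F → A: 5 + 6 + 1 + 2 = 14
Shortest: 5.

5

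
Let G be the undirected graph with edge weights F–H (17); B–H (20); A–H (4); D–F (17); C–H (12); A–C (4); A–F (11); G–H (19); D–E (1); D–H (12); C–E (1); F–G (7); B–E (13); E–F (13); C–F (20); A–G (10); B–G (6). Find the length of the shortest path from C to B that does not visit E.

20

Some routes from C to B avoiding E:
C - A - G - B: 4 + 10 + 6 = 20
C - A - H - B: 4 + 4 + 20 = 28
C - A - F - G - B: 4 + 11 + 7 + 6 = 28
The minimum is 20.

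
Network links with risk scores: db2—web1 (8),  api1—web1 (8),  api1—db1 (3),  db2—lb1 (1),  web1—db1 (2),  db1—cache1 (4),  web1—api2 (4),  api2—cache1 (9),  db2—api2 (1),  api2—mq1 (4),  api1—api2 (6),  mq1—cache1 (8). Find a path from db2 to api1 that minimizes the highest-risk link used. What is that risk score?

Some routes from db2 to api1:
db2 -> web1 -> db1 -> cache1 -> mq1 -> api2 -> api1: max(8, 2, 4, 8, 4, 6) = 8
db2 -> web1 -> api1: max(8, 8) = 8
db2 -> api2 -> api1: max(1, 6) = 6
db2 -> api2 -> web1 -> db1 -> api1: max(1, 4, 2, 3) = 4
db2 -> web1 -> db1 -> api1: max(8, 2, 3) = 8
db2 -> web1 -> api2 -> api1: max(8, 4, 6) = 8
Best route has worst link 4.

4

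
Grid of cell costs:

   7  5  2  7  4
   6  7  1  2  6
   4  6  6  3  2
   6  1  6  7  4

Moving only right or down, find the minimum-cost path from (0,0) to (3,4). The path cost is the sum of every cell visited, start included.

Path [0,0] [0,1] [0,2] [1,2] [1,3] [2,3] [2,4] [3,4]: 7 + 5 + 2 + 1 + 2 + 3 + 2 + 4 = 26.
For comparison, the top-then-right route costs 37.

26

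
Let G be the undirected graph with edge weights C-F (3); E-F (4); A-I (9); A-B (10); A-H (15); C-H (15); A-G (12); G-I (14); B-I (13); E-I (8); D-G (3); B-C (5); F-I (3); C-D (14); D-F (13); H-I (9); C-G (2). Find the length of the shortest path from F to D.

8

Comparing a few candidate routes:
F-D: 13
F-C-D: 3 + 14 = 17
F-I-G-D: 3 + 14 + 3 = 20
F-C-G-D: 3 + 2 + 3 = 8
Best route has total 8.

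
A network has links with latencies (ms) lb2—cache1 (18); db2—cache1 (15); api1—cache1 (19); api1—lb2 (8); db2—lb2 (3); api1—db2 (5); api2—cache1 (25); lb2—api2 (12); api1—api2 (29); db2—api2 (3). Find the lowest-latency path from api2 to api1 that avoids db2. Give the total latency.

Checking several routes:
api2-cache1-api1: 25 + 19 = 44
api2-lb2-cache1-api1: 12 + 18 + 19 = 49
api2-api1: 29
api2-lb2-api1: 12 + 8 = 20
The minimum is 20 ms.

20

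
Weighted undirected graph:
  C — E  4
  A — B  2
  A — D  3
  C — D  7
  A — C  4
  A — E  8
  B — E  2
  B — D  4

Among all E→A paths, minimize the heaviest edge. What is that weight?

Some routes from E to A:
E-C-A: max(4, 4) = 4
E-B-D-C-A: max(2, 4, 7, 4) = 7
E-B-A: max(2, 2) = 2
E-B-D-A: max(2, 4, 3) = 4
Best route has worst link 2.

2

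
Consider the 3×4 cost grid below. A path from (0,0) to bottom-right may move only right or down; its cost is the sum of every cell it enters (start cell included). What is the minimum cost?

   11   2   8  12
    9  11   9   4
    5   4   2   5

35

Best path: r0c0 r0c1 r1c1 r2c1 r2c2 r2c3
Cost: 11 + 2 + 11 + 4 + 2 + 5 = 35
(Top row then right column would cost 42.)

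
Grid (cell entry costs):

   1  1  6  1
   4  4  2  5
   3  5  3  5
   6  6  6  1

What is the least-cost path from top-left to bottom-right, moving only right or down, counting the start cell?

One optimal route is (0,0) → (0,1) → (1,1) → (1,2) → (2,2) → (2,3) → (3,3).
Its cost is 1 + 1 + 4 + 2 + 3 + 5 + 1 = 17.

17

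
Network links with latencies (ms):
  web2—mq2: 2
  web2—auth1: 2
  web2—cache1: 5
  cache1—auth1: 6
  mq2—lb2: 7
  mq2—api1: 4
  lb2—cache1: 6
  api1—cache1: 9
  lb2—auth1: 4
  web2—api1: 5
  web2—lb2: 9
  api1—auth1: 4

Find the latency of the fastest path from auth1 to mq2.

4

Comparing a few candidate routes:
auth1-api1-mq2: 4 + 4 = 8
auth1-web2-api1-mq2: 2 + 5 + 4 = 11
auth1-web2-mq2: 2 + 2 = 4
The minimum is 4 ms.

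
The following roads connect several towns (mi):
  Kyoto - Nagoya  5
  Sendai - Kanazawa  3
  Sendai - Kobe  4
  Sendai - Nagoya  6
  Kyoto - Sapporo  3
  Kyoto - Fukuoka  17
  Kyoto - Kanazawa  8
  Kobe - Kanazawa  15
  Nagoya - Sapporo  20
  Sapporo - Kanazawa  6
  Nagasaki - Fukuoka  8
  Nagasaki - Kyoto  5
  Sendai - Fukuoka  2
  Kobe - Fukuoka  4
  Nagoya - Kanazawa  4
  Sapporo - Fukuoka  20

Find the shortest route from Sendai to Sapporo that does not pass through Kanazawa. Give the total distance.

14

Checking several routes:
Sendai → Fukuoka → Kyoto → Sapporo: 2 + 17 + 3 = 22
Sendai → Kobe → Fukuoka → Nagasaki → Kyoto → Sapporo: 4 + 4 + 8 + 5 + 3 = 24
Sendai → Nagoya → Sapporo: 6 + 20 = 26
Sendai → Fukuoka → Sapporo: 2 + 20 = 22
Sendai → Fukuoka → Nagasaki → Kyoto → Sapporo: 2 + 8 + 5 + 3 = 18
Sendai → Nagoya → Kyoto → Sapporo: 6 + 5 + 3 = 14
The minimum is 14 mi.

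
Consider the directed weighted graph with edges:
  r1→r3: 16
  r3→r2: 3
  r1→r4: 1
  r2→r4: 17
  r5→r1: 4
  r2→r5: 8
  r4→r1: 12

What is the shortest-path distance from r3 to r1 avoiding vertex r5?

32

Routes from r3 to r1 avoiding r5:
r3 - r2 - r4 - r1: 3 + 17 + 12 = 32
Shortest: 32.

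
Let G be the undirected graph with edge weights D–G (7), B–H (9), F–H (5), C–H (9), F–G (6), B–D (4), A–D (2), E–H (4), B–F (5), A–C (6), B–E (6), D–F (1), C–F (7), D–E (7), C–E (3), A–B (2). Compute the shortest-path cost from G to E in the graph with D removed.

15

Some routes from G to E avoiding D:
G - F - B - A - C - E: 6 + 5 + 2 + 6 + 3 = 22
G - F - B - E: 6 + 5 + 6 = 17
G - F - H - C - E: 6 + 5 + 9 + 3 = 23
G - F - C - E: 6 + 7 + 3 = 16
G - F - B - H - E: 6 + 5 + 9 + 4 = 24
G - F - H - E: 6 + 5 + 4 = 15
The minimum is 15.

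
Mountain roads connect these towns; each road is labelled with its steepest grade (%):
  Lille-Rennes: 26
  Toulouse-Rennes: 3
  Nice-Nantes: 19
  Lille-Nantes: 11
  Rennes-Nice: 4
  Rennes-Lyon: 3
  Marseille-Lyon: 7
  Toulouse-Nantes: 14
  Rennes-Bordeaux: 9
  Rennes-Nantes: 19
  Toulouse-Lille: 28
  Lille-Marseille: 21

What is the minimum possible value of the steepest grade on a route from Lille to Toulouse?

Comparing a few candidate routes:
Lille - Nantes - Toulouse: max(11, 14) = 14
Lille - Nantes - Nice - Rennes - Toulouse: max(11, 19, 4, 3) = 19
Lille - Marseille - Lyon - Rennes - Nantes - Toulouse: max(21, 7, 3, 19, 14) = 21
Lille - Marseille - Lyon - Rennes - Nice - Nantes - Toulouse: max(21, 7, 3, 4, 19, 14) = 21
Lille - Nantes - Rennes - Toulouse: max(11, 19, 3) = 19
Smallest bottleneck: 14%.

14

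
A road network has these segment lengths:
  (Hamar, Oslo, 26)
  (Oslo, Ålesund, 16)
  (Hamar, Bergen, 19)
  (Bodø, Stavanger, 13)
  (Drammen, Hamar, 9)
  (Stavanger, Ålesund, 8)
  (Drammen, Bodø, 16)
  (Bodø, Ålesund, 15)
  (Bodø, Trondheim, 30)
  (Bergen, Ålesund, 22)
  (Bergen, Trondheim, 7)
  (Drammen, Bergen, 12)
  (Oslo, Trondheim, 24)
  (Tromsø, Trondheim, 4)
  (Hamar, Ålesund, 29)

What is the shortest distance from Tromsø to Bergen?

11

Comparing a few candidate routes:
Tromsø -> Trondheim -> Bergen: 4 + 7 = 11
Tromsø -> Trondheim -> Oslo -> Ålesund -> Bergen: 4 + 24 + 16 + 22 = 66
Tromsø -> Trondheim -> Bodø -> Drammen -> Bergen: 4 + 30 + 16 + 12 = 62
Tromsø -> Trondheim -> Bodø -> Ålesund -> Bergen: 4 + 30 + 15 + 22 = 71
Best route has total 11.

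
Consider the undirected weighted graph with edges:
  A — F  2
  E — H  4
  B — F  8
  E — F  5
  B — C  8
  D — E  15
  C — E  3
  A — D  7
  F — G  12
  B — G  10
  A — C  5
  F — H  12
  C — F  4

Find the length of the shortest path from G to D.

A few of the G→D routes:
G → F → A → D: 12 + 2 + 7 = 21
G → B → F → A → D: 10 + 8 + 2 + 7 = 27
G → F → C → A → D: 12 + 4 + 5 + 7 = 28
The minimum is 21.

21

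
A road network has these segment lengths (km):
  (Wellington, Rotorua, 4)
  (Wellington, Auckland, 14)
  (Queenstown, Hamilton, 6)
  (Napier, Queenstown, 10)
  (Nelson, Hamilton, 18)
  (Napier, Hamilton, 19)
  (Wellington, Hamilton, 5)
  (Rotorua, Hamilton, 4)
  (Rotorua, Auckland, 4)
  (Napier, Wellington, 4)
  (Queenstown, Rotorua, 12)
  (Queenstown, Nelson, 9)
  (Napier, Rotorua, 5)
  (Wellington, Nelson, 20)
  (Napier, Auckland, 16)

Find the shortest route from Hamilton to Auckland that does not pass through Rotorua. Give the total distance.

Comparing a few candidate routes:
Hamilton→Queenstown→Napier→Auckland: 6 + 10 + 16 = 32
Hamilton→Queenstown→Napier→Wellington→Auckland: 6 + 10 + 4 + 14 = 34
Hamilton→Wellington→Auckland: 5 + 14 = 19
Hamilton→Wellington→Napier→Auckland: 5 + 4 + 16 = 25
Shortest: 19 km.

19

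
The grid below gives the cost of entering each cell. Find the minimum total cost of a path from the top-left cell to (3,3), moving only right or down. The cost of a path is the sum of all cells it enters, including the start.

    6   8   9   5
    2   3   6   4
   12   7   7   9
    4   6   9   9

39

Cheapest: r0c0→r1c0→r1c1→r1c2→r1c3→r2c3→r3c3
  6 + 2 + 3 + 6 + 4 + 9 + 9 = 39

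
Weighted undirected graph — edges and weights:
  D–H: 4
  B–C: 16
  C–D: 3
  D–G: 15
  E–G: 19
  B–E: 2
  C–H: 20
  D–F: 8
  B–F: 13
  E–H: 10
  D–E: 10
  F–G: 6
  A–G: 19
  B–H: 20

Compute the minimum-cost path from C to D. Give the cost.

3

Comparing a few candidate routes:
C→H→D: 20 + 4 = 24
C→D: 3
C→B→E→H→D: 16 + 2 + 10 + 4 = 32
C→B→E→D: 16 + 2 + 10 = 28
Best route has total 3.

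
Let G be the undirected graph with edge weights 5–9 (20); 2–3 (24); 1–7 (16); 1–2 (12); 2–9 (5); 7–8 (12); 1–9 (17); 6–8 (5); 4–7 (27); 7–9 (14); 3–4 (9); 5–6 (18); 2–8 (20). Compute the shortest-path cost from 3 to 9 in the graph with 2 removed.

50

Routes from 3 to 9 avoiding 2:
3 - 4 - 7 - 9: 9 + 27 + 14 = 50
3 - 4 - 7 - 8 - 6 - 5 - 9: 9 + 27 + 12 + 5 + 18 + 20 = 91
3 - 4 - 7 - 1 - 9: 9 + 27 + 16 + 17 = 69
The minimum is 50.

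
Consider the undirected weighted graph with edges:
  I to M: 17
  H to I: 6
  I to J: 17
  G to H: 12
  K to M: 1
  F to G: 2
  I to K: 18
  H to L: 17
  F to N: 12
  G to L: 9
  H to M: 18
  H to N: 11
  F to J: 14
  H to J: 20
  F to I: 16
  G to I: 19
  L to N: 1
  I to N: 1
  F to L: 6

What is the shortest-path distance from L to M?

19

A few of the L→M routes:
L -> N -> I -> K -> M: 1 + 1 + 18 + 1 = 21
L -> N -> H -> M: 1 + 11 + 18 = 30
L -> N -> I -> H -> M: 1 + 1 + 6 + 18 = 26
L -> N -> I -> M: 1 + 1 + 17 = 19
Shortest: 19.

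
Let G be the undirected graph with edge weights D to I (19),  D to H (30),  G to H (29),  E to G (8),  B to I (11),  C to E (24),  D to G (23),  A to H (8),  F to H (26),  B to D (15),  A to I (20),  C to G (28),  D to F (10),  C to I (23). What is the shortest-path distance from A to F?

Some routes from A to F:
A → H → F: 8 + 26 = 34
A → I → B → D → F: 20 + 11 + 15 + 10 = 56
A → I → D → F: 20 + 19 + 10 = 49
A → H → G → D → F: 8 + 29 + 23 + 10 = 70
A → H → D → F: 8 + 30 + 10 = 48
Shortest: 34.

34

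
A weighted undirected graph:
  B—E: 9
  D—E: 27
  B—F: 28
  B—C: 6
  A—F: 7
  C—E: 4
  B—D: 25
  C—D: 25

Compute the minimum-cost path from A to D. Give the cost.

60

Checking several routes:
A → F → B → E → D: 7 + 28 + 9 + 27 = 71
A → F → B → D: 7 + 28 + 25 = 60
A → F → B → C → D: 7 + 28 + 6 + 25 = 66
Shortest: 60.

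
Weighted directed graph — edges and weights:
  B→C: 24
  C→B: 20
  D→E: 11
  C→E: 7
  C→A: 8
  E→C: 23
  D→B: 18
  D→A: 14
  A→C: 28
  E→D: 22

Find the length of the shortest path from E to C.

23

Candidate routes:
E → D → A → C: 22 + 14 + 28 = 64
E → C: 23
E → D → B → C: 22 + 18 + 24 = 64
Best route has total 23.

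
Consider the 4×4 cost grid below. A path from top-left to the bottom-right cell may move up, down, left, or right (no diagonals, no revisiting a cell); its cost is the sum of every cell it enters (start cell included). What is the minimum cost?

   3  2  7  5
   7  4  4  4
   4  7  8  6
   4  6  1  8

One optimal route is r0c0 r0c1 r1c1 r1c2 r2c2 r3c2 r3c3.
Its cost is 3 + 2 + 4 + 4 + 8 + 1 + 8 = 30.

30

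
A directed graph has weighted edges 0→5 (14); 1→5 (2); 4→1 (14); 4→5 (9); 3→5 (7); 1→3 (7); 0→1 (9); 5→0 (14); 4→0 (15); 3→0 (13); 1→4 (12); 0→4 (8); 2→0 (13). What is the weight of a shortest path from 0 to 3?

Candidate routes:
0→1→3: 9 + 7 = 16
0→4→1→3: 8 + 14 + 7 = 29
The minimum is 16.

16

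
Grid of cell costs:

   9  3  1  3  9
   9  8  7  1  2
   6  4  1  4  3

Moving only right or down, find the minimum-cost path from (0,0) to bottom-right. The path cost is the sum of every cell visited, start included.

22

Path [0,0] → [0,1] → [0,2] → [0,3] → [1,3] → [1,4] → [2,4]: 9 + 3 + 1 + 3 + 1 + 2 + 3 = 22.
(Top row then right column would cost 30.)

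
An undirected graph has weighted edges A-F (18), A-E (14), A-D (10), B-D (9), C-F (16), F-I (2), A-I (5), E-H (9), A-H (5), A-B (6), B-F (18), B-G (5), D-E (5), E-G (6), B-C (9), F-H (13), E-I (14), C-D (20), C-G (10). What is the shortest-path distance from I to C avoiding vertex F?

20

Checking several routes:
I → A → B → C: 5 + 6 + 9 = 20
I → A → B → G → C: 5 + 6 + 5 + 10 = 26
I → E → G → C: 14 + 6 + 10 = 30
The minimum is 20.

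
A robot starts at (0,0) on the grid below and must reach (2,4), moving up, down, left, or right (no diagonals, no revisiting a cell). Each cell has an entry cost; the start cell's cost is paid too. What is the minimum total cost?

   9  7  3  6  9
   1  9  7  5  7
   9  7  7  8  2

39

Best path: (0,0) -> (0,1) -> (0,2) -> (0,3) -> (1,3) -> (1,4) -> (2,4)
Cost: 9 + 7 + 3 + 6 + 5 + 7 + 2 = 39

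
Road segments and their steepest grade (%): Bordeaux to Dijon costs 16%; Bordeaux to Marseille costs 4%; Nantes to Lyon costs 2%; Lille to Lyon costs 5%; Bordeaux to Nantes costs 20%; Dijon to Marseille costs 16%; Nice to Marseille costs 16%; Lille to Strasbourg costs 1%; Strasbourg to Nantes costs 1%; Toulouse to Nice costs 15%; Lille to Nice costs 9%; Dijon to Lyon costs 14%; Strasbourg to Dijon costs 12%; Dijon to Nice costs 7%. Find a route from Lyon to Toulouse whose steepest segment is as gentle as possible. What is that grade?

Some routes from Lyon to Toulouse:
Lyon → Lille → Nice → Toulouse: max(5, 9, 15) = 15
Lyon → Nantes → Strasbourg → Dijon → Nice → Toulouse: max(2, 1, 12, 7, 15) = 15
Lyon → Lille → Strasbourg → Dijon → Nice → Toulouse: max(5, 1, 12, 7, 15) = 15
Lyon → Nantes → Strasbourg → Lille → Nice → Toulouse: max(2, 1, 1, 9, 15) = 15
Smallest bottleneck: 15%.

15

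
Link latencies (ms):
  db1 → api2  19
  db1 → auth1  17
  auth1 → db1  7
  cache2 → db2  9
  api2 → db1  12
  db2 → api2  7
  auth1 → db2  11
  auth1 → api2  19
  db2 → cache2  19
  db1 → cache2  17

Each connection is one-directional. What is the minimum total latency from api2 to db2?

38

Routes from api2 to db2:
api2 - db1 - auth1 - db2: 12 + 17 + 11 = 40
api2 - db1 - cache2 - db2: 12 + 17 + 9 = 38
Best route has total 38 ms.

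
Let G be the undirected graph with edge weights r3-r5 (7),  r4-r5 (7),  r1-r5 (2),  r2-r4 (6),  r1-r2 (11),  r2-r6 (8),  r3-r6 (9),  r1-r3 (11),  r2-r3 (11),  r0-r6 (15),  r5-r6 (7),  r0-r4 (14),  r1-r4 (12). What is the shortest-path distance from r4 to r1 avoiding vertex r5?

Checking several routes:
r4 → r2 → r6 → r3 → r1: 6 + 8 + 9 + 11 = 34
r4 → r2 → r1: 6 + 11 = 17
r4 → r1: 12
r4 → r0 → r6 → r2 → r1: 14 + 15 + 8 + 11 = 48
r4 → r2 → r3 → r1: 6 + 11 + 11 = 28
Best route has total 12.

12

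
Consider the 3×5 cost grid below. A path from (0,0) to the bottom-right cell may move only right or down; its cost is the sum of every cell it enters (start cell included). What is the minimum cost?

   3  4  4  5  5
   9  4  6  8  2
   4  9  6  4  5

Best path: (0,0) → (0,1) → (0,2) → (0,3) → (0,4) → (1,4) → (2,4)
Cost: 3 + 4 + 4 + 5 + 5 + 2 + 5 = 28

28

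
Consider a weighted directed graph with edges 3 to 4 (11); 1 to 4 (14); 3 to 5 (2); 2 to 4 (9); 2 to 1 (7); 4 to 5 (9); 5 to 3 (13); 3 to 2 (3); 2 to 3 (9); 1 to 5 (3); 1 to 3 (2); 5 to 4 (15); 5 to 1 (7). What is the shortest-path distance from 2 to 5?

Some routes from 2 to 5:
2 → 3 → 4 → 5: 9 + 11 + 9 = 29
2 → 1 → 3 → 5: 7 + 2 + 2 = 11
2 → 1 → 5: 7 + 3 = 10
2 → 4 → 5: 9 + 9 = 18
2 → 3 → 5: 9 + 2 = 11
2 → 1 → 3 → 4 → 5: 7 + 2 + 11 + 9 = 29
The minimum is 10.

10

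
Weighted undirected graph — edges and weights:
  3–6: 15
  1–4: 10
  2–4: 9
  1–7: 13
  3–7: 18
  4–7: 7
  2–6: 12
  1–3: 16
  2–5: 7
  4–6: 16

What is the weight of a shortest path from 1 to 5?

26

Checking several routes:
1 - 4 - 2 - 5: 10 + 9 + 7 = 26
1 - 4 - 6 - 2 - 5: 10 + 16 + 12 + 7 = 45
1 - 7 - 4 - 2 - 5: 13 + 7 + 9 + 7 = 36
1 - 3 - 6 - 2 - 5: 16 + 15 + 12 + 7 = 50
The minimum is 26.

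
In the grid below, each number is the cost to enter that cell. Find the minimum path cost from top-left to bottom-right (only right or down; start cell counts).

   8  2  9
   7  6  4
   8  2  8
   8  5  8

31

Cheapest: (0,0) -> (0,1) -> (1,1) -> (2,1) -> (3,1) -> (3,2)
  8 + 2 + 6 + 2 + 5 + 8 = 31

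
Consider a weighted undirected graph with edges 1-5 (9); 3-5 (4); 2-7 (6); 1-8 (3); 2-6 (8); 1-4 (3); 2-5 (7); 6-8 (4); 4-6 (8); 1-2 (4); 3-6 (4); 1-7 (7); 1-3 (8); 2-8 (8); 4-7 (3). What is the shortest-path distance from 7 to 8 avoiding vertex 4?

10

Comparing a few candidate routes:
7→2→8: 6 + 8 = 14
7→2→1→8: 6 + 4 + 3 = 13
7→1→8: 7 + 3 = 10
Shortest: 10.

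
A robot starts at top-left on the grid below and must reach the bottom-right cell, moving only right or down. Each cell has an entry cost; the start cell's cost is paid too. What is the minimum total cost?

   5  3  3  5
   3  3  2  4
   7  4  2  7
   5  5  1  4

20

Path r0c0 r0c1 r0c2 r1c2 r2c2 r3c2 r3c3: 5 + 3 + 3 + 2 + 2 + 1 + 4 = 20.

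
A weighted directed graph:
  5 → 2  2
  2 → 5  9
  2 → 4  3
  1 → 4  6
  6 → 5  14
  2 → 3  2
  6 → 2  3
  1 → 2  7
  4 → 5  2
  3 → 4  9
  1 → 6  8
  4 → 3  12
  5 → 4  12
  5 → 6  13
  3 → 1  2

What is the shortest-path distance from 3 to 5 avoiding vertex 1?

Routes from 3 to 5 avoiding 1:
3 -> 4 -> 5: 9 + 2 = 11
Shortest: 11.

11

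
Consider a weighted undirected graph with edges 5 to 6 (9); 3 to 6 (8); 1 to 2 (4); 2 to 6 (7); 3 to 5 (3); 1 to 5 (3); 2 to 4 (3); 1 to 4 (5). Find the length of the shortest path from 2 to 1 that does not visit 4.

Routes from 2 to 1 avoiding 4:
2 → 6 → 5 → 1: 7 + 9 + 3 = 19
2 → 1: 4
2 → 6 → 3 → 5 → 1: 7 + 8 + 3 + 3 = 21
Best route has total 4.

4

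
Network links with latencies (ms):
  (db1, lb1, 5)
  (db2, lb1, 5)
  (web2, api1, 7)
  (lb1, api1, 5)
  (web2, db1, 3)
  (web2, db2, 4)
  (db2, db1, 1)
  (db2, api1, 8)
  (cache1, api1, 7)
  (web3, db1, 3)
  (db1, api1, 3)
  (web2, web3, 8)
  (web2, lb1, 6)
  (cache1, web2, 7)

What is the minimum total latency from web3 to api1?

6

Some routes from web3 to api1:
web3 -> db1 -> web2 -> api1: 3 + 3 + 7 = 13
web3 -> db1 -> db2 -> api1: 3 + 1 + 8 = 12
web3 -> db1 -> api1: 3 + 3 = 6
Shortest: 6 ms.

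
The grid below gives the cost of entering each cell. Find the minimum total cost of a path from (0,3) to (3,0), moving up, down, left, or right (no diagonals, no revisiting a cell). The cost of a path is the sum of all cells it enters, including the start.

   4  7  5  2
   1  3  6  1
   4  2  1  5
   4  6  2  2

Cheapest: (0,3)→(1,3)→(2,3)→(2,2)→(2,1)→(2,0)→(3,0)
  2 + 1 + 5 + 1 + 2 + 4 + 4 = 19

19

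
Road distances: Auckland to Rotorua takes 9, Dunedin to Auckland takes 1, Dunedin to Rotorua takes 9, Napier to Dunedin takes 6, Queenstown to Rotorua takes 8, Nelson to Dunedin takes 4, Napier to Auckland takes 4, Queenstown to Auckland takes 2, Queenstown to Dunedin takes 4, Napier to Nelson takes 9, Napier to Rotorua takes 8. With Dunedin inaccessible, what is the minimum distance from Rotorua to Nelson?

17

Candidate routes:
Rotorua → Auckland → Napier → Nelson: 9 + 4 + 9 = 22
Rotorua → Napier → Nelson: 8 + 9 = 17
Rotorua → Queenstown → Auckland → Napier → Nelson: 8 + 2 + 4 + 9 = 23
The minimum is 17.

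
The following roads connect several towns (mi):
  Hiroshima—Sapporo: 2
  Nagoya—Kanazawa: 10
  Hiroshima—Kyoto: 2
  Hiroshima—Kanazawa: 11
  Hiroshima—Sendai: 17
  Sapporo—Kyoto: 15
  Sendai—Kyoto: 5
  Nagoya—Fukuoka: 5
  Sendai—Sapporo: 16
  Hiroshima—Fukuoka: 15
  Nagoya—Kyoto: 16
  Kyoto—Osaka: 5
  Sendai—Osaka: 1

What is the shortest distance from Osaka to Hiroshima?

7

A few of the Osaka→Hiroshima routes:
Osaka -> Kyoto -> Sapporo -> Hiroshima: 5 + 15 + 2 = 22
Osaka -> Sendai -> Kyoto -> Hiroshima: 1 + 5 + 2 = 8
Osaka -> Sendai -> Sapporo -> Hiroshima: 1 + 16 + 2 = 19
Osaka -> Kyoto -> Hiroshima: 5 + 2 = 7
Osaka -> Sendai -> Hiroshima: 1 + 17 = 18
Shortest: 7 mi.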